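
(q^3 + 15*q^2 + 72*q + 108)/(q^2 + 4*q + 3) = (q^2 + 12*q + 36)/(q + 1)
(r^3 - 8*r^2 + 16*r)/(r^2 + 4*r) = (r^2 - 8*r + 16)/(r + 4)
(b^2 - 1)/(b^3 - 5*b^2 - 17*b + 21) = (b + 1)/(b^2 - 4*b - 21)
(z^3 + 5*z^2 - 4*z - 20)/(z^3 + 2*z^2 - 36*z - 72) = (z^2 + 3*z - 10)/(z^2 - 36)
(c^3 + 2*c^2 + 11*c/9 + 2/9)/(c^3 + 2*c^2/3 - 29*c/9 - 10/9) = (3*c^2 + 5*c + 2)/(3*c^2 + c - 10)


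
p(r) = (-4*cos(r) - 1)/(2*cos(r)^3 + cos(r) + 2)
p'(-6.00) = -0.16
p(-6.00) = -1.02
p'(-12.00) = -0.23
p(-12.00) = -1.08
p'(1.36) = 1.30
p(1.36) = -0.82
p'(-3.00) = -2.71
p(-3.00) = -3.18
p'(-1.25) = -0.99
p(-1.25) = -0.95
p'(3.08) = 1.07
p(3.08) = -3.03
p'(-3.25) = 1.97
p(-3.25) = -3.10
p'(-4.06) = 7.44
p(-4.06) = 1.51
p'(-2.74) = -24.41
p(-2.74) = -5.59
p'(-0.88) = -0.03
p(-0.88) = -1.12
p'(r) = (6*sin(r)*cos(r)^2 + sin(r))*(-4*cos(r) - 1)/(2*cos(r)^3 + cos(r) + 2)^2 + 4*sin(r)/(2*cos(r)^3 + cos(r) + 2)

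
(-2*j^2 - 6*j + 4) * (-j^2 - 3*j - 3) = 2*j^4 + 12*j^3 + 20*j^2 + 6*j - 12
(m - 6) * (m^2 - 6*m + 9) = m^3 - 12*m^2 + 45*m - 54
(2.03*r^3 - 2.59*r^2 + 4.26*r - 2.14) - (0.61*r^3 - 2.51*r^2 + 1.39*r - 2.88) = 1.42*r^3 - 0.0800000000000001*r^2 + 2.87*r + 0.74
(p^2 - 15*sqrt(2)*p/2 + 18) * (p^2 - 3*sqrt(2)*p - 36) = p^4 - 21*sqrt(2)*p^3/2 + 27*p^2 + 216*sqrt(2)*p - 648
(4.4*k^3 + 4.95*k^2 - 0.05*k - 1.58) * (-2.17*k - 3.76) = -9.548*k^4 - 27.2855*k^3 - 18.5035*k^2 + 3.6166*k + 5.9408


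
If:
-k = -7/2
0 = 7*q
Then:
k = 7/2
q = 0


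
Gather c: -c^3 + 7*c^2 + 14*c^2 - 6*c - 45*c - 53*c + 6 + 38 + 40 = -c^3 + 21*c^2 - 104*c + 84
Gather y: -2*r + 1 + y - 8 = -2*r + y - 7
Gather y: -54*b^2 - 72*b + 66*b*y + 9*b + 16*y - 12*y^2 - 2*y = -54*b^2 - 63*b - 12*y^2 + y*(66*b + 14)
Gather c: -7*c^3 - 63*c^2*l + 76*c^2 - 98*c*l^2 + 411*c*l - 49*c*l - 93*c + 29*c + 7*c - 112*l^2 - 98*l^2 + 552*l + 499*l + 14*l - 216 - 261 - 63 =-7*c^3 + c^2*(76 - 63*l) + c*(-98*l^2 + 362*l - 57) - 210*l^2 + 1065*l - 540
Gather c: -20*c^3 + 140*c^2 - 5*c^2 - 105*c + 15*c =-20*c^3 + 135*c^2 - 90*c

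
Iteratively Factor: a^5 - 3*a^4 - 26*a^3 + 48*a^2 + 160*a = (a + 4)*(a^4 - 7*a^3 + 2*a^2 + 40*a) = (a - 4)*(a + 4)*(a^3 - 3*a^2 - 10*a) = (a - 4)*(a + 2)*(a + 4)*(a^2 - 5*a) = a*(a - 4)*(a + 2)*(a + 4)*(a - 5)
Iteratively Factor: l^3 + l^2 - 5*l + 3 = (l + 3)*(l^2 - 2*l + 1) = (l - 1)*(l + 3)*(l - 1)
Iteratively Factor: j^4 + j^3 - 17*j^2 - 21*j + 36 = (j + 3)*(j^3 - 2*j^2 - 11*j + 12) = (j + 3)^2*(j^2 - 5*j + 4) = (j - 4)*(j + 3)^2*(j - 1)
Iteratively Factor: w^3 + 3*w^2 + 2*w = (w + 1)*(w^2 + 2*w) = (w + 1)*(w + 2)*(w)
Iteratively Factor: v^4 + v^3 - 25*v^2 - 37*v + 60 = (v - 5)*(v^3 + 6*v^2 + 5*v - 12) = (v - 5)*(v + 4)*(v^2 + 2*v - 3) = (v - 5)*(v + 3)*(v + 4)*(v - 1)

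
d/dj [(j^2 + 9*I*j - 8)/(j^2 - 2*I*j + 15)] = (-11*I*j^2 + 46*j + 119*I)/(j^4 - 4*I*j^3 + 26*j^2 - 60*I*j + 225)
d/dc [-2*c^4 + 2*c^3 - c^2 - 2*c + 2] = -8*c^3 + 6*c^2 - 2*c - 2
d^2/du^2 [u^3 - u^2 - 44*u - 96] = 6*u - 2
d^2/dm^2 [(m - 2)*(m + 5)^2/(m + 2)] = 2*(m^3 + 6*m^2 + 12*m - 28)/(m^3 + 6*m^2 + 12*m + 8)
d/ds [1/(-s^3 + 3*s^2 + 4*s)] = (3*s^2 - 6*s - 4)/(s^2*(-s^2 + 3*s + 4)^2)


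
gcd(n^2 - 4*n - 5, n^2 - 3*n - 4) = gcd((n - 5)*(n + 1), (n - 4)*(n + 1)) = n + 1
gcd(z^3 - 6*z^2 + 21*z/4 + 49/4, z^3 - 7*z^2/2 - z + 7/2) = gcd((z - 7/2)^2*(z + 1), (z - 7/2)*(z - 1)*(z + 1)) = z^2 - 5*z/2 - 7/2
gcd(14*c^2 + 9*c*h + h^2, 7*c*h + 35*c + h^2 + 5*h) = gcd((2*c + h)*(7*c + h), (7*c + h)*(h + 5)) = 7*c + h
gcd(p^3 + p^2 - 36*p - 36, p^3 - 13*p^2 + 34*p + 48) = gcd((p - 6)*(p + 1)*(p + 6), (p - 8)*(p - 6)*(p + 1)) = p^2 - 5*p - 6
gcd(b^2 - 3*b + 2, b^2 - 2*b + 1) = b - 1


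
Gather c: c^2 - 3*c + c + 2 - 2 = c^2 - 2*c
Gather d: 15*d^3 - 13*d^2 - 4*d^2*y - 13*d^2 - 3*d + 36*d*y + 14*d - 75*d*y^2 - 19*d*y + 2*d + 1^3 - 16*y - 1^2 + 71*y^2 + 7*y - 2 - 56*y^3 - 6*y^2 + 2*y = 15*d^3 + d^2*(-4*y - 26) + d*(-75*y^2 + 17*y + 13) - 56*y^3 + 65*y^2 - 7*y - 2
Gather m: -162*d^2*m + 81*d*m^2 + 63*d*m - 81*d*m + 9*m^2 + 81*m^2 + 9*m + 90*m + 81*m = m^2*(81*d + 90) + m*(-162*d^2 - 18*d + 180)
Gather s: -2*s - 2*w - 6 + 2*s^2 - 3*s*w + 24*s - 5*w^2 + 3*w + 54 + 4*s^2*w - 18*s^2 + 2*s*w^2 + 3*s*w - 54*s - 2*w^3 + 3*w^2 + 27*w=s^2*(4*w - 16) + s*(2*w^2 - 32) - 2*w^3 - 2*w^2 + 28*w + 48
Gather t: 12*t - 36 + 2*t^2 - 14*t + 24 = 2*t^2 - 2*t - 12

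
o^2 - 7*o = o*(o - 7)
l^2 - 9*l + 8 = (l - 8)*(l - 1)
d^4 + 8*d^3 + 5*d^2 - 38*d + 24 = (d - 1)^2*(d + 4)*(d + 6)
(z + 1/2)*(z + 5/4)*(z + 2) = z^3 + 15*z^2/4 + 33*z/8 + 5/4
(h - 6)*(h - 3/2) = h^2 - 15*h/2 + 9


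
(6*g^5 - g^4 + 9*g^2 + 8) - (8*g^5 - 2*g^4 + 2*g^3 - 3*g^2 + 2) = -2*g^5 + g^4 - 2*g^3 + 12*g^2 + 6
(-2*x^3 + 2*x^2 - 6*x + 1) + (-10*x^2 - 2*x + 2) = -2*x^3 - 8*x^2 - 8*x + 3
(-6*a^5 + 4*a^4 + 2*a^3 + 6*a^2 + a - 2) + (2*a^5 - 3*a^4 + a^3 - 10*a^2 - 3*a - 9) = -4*a^5 + a^4 + 3*a^3 - 4*a^2 - 2*a - 11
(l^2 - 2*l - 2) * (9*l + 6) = 9*l^3 - 12*l^2 - 30*l - 12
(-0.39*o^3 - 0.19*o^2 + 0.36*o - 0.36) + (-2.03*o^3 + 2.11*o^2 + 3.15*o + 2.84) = -2.42*o^3 + 1.92*o^2 + 3.51*o + 2.48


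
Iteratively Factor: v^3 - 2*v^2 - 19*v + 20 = (v + 4)*(v^2 - 6*v + 5) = (v - 1)*(v + 4)*(v - 5)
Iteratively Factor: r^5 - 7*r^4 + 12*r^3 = (r)*(r^4 - 7*r^3 + 12*r^2) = r^2*(r^3 - 7*r^2 + 12*r) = r^2*(r - 3)*(r^2 - 4*r) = r^3*(r - 3)*(r - 4)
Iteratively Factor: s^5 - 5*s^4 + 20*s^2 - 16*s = (s - 4)*(s^4 - s^3 - 4*s^2 + 4*s) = (s - 4)*(s + 2)*(s^3 - 3*s^2 + 2*s) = (s - 4)*(s - 2)*(s + 2)*(s^2 - s) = s*(s - 4)*(s - 2)*(s + 2)*(s - 1)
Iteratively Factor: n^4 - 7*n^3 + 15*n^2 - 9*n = (n)*(n^3 - 7*n^2 + 15*n - 9) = n*(n - 1)*(n^2 - 6*n + 9) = n*(n - 3)*(n - 1)*(n - 3)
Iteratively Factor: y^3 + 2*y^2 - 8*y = (y - 2)*(y^2 + 4*y) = y*(y - 2)*(y + 4)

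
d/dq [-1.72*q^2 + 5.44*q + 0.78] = 5.44 - 3.44*q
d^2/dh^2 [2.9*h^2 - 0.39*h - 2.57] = 5.80000000000000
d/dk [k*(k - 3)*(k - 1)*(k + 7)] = 4*k^3 + 9*k^2 - 50*k + 21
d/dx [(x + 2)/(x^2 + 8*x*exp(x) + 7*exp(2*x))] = (x^2 + 8*x*exp(x) - 2*(x + 2)*(4*x*exp(x) + x + 7*exp(2*x) + 4*exp(x)) + 7*exp(2*x))/(x^2 + 8*x*exp(x) + 7*exp(2*x))^2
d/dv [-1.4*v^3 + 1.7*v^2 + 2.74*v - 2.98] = -4.2*v^2 + 3.4*v + 2.74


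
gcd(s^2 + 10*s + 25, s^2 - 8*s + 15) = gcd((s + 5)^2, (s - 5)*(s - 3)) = 1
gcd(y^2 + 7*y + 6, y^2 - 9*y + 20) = 1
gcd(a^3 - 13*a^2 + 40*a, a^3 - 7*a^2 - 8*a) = a^2 - 8*a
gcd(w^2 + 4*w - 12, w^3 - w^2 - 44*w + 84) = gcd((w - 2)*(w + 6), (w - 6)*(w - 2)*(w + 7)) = w - 2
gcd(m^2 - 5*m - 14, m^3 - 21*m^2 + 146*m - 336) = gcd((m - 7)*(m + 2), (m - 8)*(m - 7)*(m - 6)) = m - 7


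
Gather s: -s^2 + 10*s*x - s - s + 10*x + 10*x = -s^2 + s*(10*x - 2) + 20*x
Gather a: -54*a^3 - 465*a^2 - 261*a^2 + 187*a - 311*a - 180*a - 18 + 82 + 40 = -54*a^3 - 726*a^2 - 304*a + 104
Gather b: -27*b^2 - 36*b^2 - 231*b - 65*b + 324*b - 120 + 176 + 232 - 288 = -63*b^2 + 28*b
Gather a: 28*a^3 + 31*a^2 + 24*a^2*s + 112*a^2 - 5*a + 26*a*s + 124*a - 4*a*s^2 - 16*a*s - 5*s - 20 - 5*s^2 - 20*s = 28*a^3 + a^2*(24*s + 143) + a*(-4*s^2 + 10*s + 119) - 5*s^2 - 25*s - 20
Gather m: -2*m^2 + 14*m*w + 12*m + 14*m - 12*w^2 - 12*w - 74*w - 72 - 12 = -2*m^2 + m*(14*w + 26) - 12*w^2 - 86*w - 84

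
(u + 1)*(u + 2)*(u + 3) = u^3 + 6*u^2 + 11*u + 6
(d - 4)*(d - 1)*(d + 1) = d^3 - 4*d^2 - d + 4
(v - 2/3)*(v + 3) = v^2 + 7*v/3 - 2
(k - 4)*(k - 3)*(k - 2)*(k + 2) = k^4 - 7*k^3 + 8*k^2 + 28*k - 48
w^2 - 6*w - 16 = (w - 8)*(w + 2)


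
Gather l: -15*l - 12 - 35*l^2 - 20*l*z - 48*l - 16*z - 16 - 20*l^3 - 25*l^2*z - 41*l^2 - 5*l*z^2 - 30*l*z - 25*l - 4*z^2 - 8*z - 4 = -20*l^3 + l^2*(-25*z - 76) + l*(-5*z^2 - 50*z - 88) - 4*z^2 - 24*z - 32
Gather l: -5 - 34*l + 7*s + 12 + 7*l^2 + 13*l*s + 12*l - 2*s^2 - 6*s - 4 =7*l^2 + l*(13*s - 22) - 2*s^2 + s + 3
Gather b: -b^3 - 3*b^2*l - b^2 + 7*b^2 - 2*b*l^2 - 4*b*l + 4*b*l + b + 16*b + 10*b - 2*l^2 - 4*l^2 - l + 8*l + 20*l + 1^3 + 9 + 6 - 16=-b^3 + b^2*(6 - 3*l) + b*(27 - 2*l^2) - 6*l^2 + 27*l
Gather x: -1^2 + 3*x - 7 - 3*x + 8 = 0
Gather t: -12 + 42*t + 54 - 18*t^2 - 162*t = -18*t^2 - 120*t + 42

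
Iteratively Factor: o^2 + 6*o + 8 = (o + 4)*(o + 2)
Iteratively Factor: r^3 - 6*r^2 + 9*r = (r)*(r^2 - 6*r + 9) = r*(r - 3)*(r - 3)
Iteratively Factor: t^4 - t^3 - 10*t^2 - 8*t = (t)*(t^3 - t^2 - 10*t - 8) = t*(t + 2)*(t^2 - 3*t - 4) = t*(t - 4)*(t + 2)*(t + 1)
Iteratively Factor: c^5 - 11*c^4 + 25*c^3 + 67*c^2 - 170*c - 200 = (c + 1)*(c^4 - 12*c^3 + 37*c^2 + 30*c - 200) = (c - 5)*(c + 1)*(c^3 - 7*c^2 + 2*c + 40) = (c - 5)*(c - 4)*(c + 1)*(c^2 - 3*c - 10) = (c - 5)*(c - 4)*(c + 1)*(c + 2)*(c - 5)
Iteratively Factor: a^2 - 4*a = (a)*(a - 4)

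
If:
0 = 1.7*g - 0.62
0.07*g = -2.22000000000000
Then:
No Solution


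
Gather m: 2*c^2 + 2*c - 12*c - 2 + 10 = 2*c^2 - 10*c + 8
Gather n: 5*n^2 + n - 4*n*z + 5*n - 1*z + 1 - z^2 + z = 5*n^2 + n*(6 - 4*z) - z^2 + 1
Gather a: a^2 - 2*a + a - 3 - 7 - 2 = a^2 - a - 12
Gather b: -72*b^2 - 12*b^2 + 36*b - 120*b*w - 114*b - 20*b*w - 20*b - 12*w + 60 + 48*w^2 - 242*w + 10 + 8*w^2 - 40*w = -84*b^2 + b*(-140*w - 98) + 56*w^2 - 294*w + 70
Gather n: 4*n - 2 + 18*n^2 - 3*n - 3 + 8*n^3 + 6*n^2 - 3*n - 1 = 8*n^3 + 24*n^2 - 2*n - 6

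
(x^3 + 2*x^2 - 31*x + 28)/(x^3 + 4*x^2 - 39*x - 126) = (x^2 - 5*x + 4)/(x^2 - 3*x - 18)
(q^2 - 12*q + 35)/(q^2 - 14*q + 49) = (q - 5)/(q - 7)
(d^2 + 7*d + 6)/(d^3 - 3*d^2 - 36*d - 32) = (d + 6)/(d^2 - 4*d - 32)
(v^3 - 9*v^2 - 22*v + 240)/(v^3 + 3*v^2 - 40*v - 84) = (v^2 - 3*v - 40)/(v^2 + 9*v + 14)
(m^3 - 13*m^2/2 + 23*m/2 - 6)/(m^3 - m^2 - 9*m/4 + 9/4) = 2*(m - 4)/(2*m + 3)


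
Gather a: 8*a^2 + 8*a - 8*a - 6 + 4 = 8*a^2 - 2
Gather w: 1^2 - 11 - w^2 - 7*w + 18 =-w^2 - 7*w + 8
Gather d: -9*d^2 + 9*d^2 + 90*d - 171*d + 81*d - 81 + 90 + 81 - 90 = 0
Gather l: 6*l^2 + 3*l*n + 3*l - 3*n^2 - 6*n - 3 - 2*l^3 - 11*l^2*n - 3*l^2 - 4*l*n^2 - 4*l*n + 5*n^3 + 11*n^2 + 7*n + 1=-2*l^3 + l^2*(3 - 11*n) + l*(-4*n^2 - n + 3) + 5*n^3 + 8*n^2 + n - 2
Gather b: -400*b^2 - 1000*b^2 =-1400*b^2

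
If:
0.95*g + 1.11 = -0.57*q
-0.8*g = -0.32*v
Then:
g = 0.4*v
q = -0.666666666666667*v - 1.94736842105263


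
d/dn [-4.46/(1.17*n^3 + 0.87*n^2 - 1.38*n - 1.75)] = (15.6546*n^2 + 7.7604*n - 6.1548)/(1.17*n^3 + 0.87*n^2 - 1.38*n - 1.75)^2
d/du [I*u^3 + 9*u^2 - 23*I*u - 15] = 3*I*u^2 + 18*u - 23*I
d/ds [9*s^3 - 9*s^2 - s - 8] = 27*s^2 - 18*s - 1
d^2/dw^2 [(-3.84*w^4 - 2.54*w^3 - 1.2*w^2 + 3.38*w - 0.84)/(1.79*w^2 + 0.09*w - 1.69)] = (-24.607488*w^6 - 3.71174399999997*w^5 + 69.51168*w^4 + 15.982724*w^3 - 167.220468*w^2 + 17.01012*w - 10.92222)/(5.735339*w^6 + 0.865107*w^5 - 16.20129*w^4 - 1.632825*w^3 + 15.29619*w^2 + 0.771147*w - 4.826809)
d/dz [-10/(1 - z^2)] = -20*z/(z^2 - 1)^2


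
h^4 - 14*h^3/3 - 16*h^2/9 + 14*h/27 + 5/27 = (h - 5)*(h - 1/3)*(h + 1/3)^2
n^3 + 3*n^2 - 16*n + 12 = (n - 2)*(n - 1)*(n + 6)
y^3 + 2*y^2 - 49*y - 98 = (y - 7)*(y + 2)*(y + 7)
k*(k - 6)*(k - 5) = k^3 - 11*k^2 + 30*k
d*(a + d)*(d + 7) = a*d^2 + 7*a*d + d^3 + 7*d^2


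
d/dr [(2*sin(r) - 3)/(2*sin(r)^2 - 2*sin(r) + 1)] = 4*(3*sin(r) + cos(r)^2 - 2)*cos(r)/(-2*sin(r) - cos(2*r) + 2)^2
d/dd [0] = 0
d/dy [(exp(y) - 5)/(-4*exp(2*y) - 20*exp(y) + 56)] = ((exp(y) - 5)*(2*exp(y) + 5) - exp(2*y) - 5*exp(y) + 14)*exp(y)/(4*(exp(2*y) + 5*exp(y) - 14)^2)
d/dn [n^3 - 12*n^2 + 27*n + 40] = 3*n^2 - 24*n + 27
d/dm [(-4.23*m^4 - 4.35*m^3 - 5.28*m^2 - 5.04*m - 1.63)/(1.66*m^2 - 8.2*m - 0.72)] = (-14.0436*m^5 + 96.837*m^4 + 83.5224*m^3 + 61.0584*m^2 + 13.0148*m - 9.7372)/(2.7556*m^4 - 27.224*m^3 + 64.8496*m^2 + 11.808*m + 0.5184)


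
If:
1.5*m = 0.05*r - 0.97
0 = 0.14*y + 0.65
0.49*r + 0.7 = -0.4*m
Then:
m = -0.68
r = -0.88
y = -4.64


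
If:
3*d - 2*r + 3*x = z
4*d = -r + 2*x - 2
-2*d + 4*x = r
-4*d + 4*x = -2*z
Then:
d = -3/8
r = -7/4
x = -5/8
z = 1/2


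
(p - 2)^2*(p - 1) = p^3 - 5*p^2 + 8*p - 4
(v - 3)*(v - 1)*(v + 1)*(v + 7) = v^4 + 4*v^3 - 22*v^2 - 4*v + 21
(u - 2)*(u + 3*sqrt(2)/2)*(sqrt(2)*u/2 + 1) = sqrt(2)*u^3/2 - sqrt(2)*u^2 + 5*u^2/2 - 5*u + 3*sqrt(2)*u/2 - 3*sqrt(2)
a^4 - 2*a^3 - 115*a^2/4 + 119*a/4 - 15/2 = (a - 6)*(a - 1/2)^2*(a + 5)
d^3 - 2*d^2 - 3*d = d*(d - 3)*(d + 1)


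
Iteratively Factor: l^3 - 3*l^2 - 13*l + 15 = (l - 1)*(l^2 - 2*l - 15) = (l - 5)*(l - 1)*(l + 3)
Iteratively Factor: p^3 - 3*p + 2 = (p + 2)*(p^2 - 2*p + 1) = (p - 1)*(p + 2)*(p - 1)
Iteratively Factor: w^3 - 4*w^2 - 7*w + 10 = (w - 1)*(w^2 - 3*w - 10) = (w - 5)*(w - 1)*(w + 2)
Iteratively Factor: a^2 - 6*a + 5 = (a - 5)*(a - 1)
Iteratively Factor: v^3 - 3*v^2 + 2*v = (v)*(v^2 - 3*v + 2) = v*(v - 2)*(v - 1)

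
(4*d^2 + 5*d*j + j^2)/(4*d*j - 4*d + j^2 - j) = (d + j)/(j - 1)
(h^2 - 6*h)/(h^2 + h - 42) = h/(h + 7)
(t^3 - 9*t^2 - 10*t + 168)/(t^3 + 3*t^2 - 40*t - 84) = (t^2 - 3*t - 28)/(t^2 + 9*t + 14)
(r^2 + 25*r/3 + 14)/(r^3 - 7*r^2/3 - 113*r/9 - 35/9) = 3*(r + 6)/(3*r^2 - 14*r - 5)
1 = 1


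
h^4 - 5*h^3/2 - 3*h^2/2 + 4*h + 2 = (h - 2)^2*(h + 1/2)*(h + 1)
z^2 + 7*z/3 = z*(z + 7/3)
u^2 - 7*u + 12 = (u - 4)*(u - 3)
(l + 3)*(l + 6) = l^2 + 9*l + 18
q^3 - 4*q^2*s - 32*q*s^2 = q*(q - 8*s)*(q + 4*s)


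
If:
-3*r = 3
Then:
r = -1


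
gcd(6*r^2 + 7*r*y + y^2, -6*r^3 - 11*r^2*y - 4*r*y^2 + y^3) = r + y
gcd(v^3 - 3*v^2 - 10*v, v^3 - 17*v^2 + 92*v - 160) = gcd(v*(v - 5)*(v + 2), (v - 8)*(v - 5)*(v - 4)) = v - 5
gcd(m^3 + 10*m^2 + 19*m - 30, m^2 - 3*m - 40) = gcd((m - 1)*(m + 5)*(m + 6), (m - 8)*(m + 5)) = m + 5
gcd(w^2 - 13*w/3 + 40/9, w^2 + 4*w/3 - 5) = w - 5/3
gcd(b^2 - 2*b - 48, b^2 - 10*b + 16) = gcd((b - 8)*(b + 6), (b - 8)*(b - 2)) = b - 8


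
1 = 1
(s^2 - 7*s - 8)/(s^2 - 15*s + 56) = (s + 1)/(s - 7)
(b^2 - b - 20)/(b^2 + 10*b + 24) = (b - 5)/(b + 6)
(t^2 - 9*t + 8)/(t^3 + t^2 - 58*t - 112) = (t - 1)/(t^2 + 9*t + 14)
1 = 1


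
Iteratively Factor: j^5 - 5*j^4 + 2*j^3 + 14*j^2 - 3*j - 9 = (j + 1)*(j^4 - 6*j^3 + 8*j^2 + 6*j - 9) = (j + 1)^2*(j^3 - 7*j^2 + 15*j - 9) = (j - 1)*(j + 1)^2*(j^2 - 6*j + 9) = (j - 3)*(j - 1)*(j + 1)^2*(j - 3)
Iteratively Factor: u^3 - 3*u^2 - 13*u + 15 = (u - 5)*(u^2 + 2*u - 3) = (u - 5)*(u + 3)*(u - 1)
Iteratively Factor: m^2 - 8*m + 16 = (m - 4)*(m - 4)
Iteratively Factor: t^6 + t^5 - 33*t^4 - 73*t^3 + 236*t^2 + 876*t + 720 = (t - 4)*(t^5 + 5*t^4 - 13*t^3 - 125*t^2 - 264*t - 180) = (t - 4)*(t + 3)*(t^4 + 2*t^3 - 19*t^2 - 68*t - 60) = (t - 4)*(t + 2)*(t + 3)*(t^3 - 19*t - 30) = (t - 5)*(t - 4)*(t + 2)*(t + 3)*(t^2 + 5*t + 6) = (t - 5)*(t - 4)*(t + 2)*(t + 3)^2*(t + 2)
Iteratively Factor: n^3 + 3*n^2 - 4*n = (n)*(n^2 + 3*n - 4) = n*(n - 1)*(n + 4)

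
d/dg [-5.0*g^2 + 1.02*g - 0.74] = 1.02 - 10.0*g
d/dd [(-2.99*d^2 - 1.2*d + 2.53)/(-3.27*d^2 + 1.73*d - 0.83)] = (-9.0967*d^2 + 21.5096*d - 3.3809)/(10.6929*d^4 - 11.3142*d^3 + 8.4211*d^2 - 2.8718*d + 0.6889)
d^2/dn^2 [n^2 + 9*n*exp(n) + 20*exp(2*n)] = 9*n*exp(n) + 80*exp(2*n) + 18*exp(n) + 2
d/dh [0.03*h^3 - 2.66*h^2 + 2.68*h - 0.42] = 0.09*h^2 - 5.32*h + 2.68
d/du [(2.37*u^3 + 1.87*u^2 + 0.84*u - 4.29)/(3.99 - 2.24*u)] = (-10.6176*u^3 + 24.1801*u^2 + 14.9226*u - 6.258)/(5.0176*u^2 - 17.8752*u + 15.9201)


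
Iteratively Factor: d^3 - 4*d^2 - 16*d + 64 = (d - 4)*(d^2 - 16) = (d - 4)*(d + 4)*(d - 4)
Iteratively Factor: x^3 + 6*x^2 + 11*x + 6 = (x + 2)*(x^2 + 4*x + 3) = (x + 2)*(x + 3)*(x + 1)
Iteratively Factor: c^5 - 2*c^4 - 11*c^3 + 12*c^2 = (c)*(c^4 - 2*c^3 - 11*c^2 + 12*c) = c*(c + 3)*(c^3 - 5*c^2 + 4*c) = c^2*(c + 3)*(c^2 - 5*c + 4) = c^2*(c - 4)*(c + 3)*(c - 1)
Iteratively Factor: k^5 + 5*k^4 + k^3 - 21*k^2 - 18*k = (k + 3)*(k^4 + 2*k^3 - 5*k^2 - 6*k) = (k + 3)^2*(k^3 - k^2 - 2*k) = (k - 2)*(k + 3)^2*(k^2 + k) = (k - 2)*(k + 1)*(k + 3)^2*(k)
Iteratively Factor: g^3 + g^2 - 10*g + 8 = (g - 1)*(g^2 + 2*g - 8) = (g - 1)*(g + 4)*(g - 2)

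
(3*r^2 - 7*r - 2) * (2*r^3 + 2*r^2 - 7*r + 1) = 6*r^5 - 8*r^4 - 39*r^3 + 48*r^2 + 7*r - 2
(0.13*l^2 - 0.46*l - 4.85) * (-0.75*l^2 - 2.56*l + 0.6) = -0.0975*l^4 + 0.0122*l^3 + 4.8931*l^2 + 12.14*l - 2.91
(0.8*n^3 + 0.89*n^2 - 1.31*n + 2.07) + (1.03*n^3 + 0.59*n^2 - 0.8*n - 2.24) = 1.83*n^3 + 1.48*n^2 - 2.11*n - 0.17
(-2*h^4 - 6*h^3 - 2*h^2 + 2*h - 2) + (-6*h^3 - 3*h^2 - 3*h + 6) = -2*h^4 - 12*h^3 - 5*h^2 - h + 4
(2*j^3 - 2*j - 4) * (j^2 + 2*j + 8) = 2*j^5 + 4*j^4 + 14*j^3 - 8*j^2 - 24*j - 32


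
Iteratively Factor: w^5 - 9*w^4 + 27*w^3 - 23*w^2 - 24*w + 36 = (w - 2)*(w^4 - 7*w^3 + 13*w^2 + 3*w - 18) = (w - 2)^2*(w^3 - 5*w^2 + 3*w + 9) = (w - 3)*(w - 2)^2*(w^2 - 2*w - 3) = (w - 3)*(w - 2)^2*(w + 1)*(w - 3)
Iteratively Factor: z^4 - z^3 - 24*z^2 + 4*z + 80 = (z + 2)*(z^3 - 3*z^2 - 18*z + 40) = (z + 2)*(z + 4)*(z^2 - 7*z + 10) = (z - 2)*(z + 2)*(z + 4)*(z - 5)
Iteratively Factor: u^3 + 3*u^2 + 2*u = (u)*(u^2 + 3*u + 2) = u*(u + 1)*(u + 2)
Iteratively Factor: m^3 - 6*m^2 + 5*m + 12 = (m - 3)*(m^2 - 3*m - 4) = (m - 4)*(m - 3)*(m + 1)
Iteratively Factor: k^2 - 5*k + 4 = (k - 1)*(k - 4)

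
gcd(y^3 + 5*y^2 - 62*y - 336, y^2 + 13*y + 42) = y^2 + 13*y + 42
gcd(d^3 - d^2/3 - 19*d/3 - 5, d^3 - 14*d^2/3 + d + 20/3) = d + 1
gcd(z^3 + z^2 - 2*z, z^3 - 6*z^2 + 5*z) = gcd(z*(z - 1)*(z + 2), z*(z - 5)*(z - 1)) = z^2 - z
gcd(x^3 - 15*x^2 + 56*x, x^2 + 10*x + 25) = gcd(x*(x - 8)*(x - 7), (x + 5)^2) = 1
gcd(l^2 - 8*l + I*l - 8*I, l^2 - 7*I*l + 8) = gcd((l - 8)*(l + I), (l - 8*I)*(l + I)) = l + I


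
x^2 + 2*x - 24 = (x - 4)*(x + 6)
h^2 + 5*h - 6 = (h - 1)*(h + 6)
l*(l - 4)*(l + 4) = l^3 - 16*l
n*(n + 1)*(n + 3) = n^3 + 4*n^2 + 3*n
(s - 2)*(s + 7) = s^2 + 5*s - 14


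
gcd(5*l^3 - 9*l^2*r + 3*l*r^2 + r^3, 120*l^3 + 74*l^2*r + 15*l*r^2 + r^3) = 5*l + r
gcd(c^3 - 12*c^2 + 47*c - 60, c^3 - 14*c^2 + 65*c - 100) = c^2 - 9*c + 20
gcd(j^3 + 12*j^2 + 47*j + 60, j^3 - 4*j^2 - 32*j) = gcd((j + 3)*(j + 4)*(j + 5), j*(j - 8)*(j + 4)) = j + 4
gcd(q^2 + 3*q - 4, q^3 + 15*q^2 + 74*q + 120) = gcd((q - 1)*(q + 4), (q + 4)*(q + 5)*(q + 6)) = q + 4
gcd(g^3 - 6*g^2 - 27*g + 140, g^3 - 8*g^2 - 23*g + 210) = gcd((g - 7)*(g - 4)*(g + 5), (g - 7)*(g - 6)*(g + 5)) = g^2 - 2*g - 35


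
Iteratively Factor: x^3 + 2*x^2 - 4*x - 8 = (x + 2)*(x^2 - 4) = (x + 2)^2*(x - 2)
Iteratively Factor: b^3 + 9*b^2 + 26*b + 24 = (b + 4)*(b^2 + 5*b + 6) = (b + 2)*(b + 4)*(b + 3)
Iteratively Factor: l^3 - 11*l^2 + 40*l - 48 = (l - 4)*(l^2 - 7*l + 12) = (l - 4)*(l - 3)*(l - 4)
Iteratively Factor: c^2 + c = (c)*(c + 1)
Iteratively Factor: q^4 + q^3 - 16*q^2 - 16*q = (q + 4)*(q^3 - 3*q^2 - 4*q) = (q + 1)*(q + 4)*(q^2 - 4*q) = (q - 4)*(q + 1)*(q + 4)*(q)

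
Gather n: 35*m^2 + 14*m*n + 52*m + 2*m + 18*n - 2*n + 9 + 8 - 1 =35*m^2 + 54*m + n*(14*m + 16) + 16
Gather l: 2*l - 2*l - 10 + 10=0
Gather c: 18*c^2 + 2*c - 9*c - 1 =18*c^2 - 7*c - 1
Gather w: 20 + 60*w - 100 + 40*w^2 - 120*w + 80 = 40*w^2 - 60*w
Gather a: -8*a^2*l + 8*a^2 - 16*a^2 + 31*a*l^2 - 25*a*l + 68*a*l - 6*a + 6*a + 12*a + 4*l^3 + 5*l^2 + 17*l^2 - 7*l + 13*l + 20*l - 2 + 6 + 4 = a^2*(-8*l - 8) + a*(31*l^2 + 43*l + 12) + 4*l^3 + 22*l^2 + 26*l + 8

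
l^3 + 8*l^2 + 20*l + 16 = (l + 2)^2*(l + 4)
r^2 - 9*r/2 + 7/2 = (r - 7/2)*(r - 1)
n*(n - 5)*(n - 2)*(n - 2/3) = n^4 - 23*n^3/3 + 44*n^2/3 - 20*n/3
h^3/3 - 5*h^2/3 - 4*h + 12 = (h/3 + 1)*(h - 6)*(h - 2)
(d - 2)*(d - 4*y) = d^2 - 4*d*y - 2*d + 8*y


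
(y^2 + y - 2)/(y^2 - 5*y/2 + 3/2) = 2*(y + 2)/(2*y - 3)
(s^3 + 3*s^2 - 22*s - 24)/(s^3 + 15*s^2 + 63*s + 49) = (s^2 + 2*s - 24)/(s^2 + 14*s + 49)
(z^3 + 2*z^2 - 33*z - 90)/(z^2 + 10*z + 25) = (z^2 - 3*z - 18)/(z + 5)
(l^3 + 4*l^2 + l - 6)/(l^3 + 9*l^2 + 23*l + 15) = (l^2 + l - 2)/(l^2 + 6*l + 5)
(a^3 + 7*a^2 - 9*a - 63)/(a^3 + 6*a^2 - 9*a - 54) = (a + 7)/(a + 6)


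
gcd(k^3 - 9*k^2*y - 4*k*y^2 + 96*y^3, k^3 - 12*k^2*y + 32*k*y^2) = k^2 - 12*k*y + 32*y^2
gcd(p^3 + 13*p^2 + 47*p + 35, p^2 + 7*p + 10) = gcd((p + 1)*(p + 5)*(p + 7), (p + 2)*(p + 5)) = p + 5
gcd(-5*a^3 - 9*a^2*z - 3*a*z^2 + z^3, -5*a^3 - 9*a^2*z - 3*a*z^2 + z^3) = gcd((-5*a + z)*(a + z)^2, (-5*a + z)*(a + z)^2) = -5*a^3 - 9*a^2*z - 3*a*z^2 + z^3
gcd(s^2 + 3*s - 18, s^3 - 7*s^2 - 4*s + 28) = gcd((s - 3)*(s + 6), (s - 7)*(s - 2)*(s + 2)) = 1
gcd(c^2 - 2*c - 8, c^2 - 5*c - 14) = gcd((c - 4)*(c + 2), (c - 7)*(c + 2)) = c + 2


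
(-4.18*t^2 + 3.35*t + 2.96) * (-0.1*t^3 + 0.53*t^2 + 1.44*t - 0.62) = 0.418*t^5 - 2.5504*t^4 - 4.5397*t^3 + 8.9844*t^2 + 2.1854*t - 1.8352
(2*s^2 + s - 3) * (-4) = -8*s^2 - 4*s + 12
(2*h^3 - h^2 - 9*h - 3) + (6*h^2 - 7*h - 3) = 2*h^3 + 5*h^2 - 16*h - 6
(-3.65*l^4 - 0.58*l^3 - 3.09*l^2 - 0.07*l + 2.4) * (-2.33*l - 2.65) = 8.5045*l^5 + 11.0239*l^4 + 8.7367*l^3 + 8.3516*l^2 - 5.4065*l - 6.36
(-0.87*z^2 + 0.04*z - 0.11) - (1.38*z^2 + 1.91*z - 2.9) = -2.25*z^2 - 1.87*z + 2.79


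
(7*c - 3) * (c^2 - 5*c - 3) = 7*c^3 - 38*c^2 - 6*c + 9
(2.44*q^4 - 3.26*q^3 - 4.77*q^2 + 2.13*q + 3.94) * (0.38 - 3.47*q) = -8.4668*q^5 + 12.2394*q^4 + 15.3131*q^3 - 9.2037*q^2 - 12.8624*q + 1.4972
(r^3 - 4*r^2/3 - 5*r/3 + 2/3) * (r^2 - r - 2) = r^5 - 7*r^4/3 - 7*r^3/3 + 5*r^2 + 8*r/3 - 4/3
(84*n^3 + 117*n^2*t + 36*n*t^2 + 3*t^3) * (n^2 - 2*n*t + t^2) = 84*n^5 - 51*n^4*t - 114*n^3*t^2 + 48*n^2*t^3 + 30*n*t^4 + 3*t^5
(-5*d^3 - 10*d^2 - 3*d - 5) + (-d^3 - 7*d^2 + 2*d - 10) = -6*d^3 - 17*d^2 - d - 15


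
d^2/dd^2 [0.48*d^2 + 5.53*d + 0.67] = 0.960000000000000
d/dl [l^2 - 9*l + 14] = 2*l - 9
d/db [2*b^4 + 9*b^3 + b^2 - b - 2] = 8*b^3 + 27*b^2 + 2*b - 1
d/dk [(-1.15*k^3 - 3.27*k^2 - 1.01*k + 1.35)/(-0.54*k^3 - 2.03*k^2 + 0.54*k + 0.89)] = (0.5687*k^4 - 2.3328*k^3 - 4.6996*k^2 - 0.3396*k - 1.6279)/(0.2916*k^6 + 2.1924*k^5 + 3.5377*k^4 - 3.1536*k^3 - 3.3218*k^2 + 0.9612*k + 0.7921)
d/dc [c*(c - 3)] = 2*c - 3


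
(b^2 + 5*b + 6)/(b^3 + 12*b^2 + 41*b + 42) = 1/(b + 7)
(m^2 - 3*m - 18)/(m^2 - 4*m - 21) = (m - 6)/(m - 7)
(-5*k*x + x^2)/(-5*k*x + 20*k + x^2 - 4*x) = x/(x - 4)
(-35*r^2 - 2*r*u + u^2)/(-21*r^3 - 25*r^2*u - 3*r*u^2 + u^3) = (5*r + u)/(3*r^2 + 4*r*u + u^2)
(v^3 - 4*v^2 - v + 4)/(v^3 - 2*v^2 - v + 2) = (v - 4)/(v - 2)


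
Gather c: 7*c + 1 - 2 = 7*c - 1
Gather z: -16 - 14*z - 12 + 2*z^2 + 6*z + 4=2*z^2 - 8*z - 24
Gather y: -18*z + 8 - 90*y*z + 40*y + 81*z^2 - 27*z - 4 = y*(40 - 90*z) + 81*z^2 - 45*z + 4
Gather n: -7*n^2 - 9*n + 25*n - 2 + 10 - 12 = -7*n^2 + 16*n - 4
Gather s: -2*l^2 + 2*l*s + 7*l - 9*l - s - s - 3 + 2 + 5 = -2*l^2 - 2*l + s*(2*l - 2) + 4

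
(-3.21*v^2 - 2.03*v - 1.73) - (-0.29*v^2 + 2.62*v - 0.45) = -2.92*v^2 - 4.65*v - 1.28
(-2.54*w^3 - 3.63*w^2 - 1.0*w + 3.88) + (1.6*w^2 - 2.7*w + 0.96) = -2.54*w^3 - 2.03*w^2 - 3.7*w + 4.84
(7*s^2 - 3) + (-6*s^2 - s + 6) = s^2 - s + 3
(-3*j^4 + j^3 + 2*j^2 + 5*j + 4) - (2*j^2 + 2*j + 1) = -3*j^4 + j^3 + 3*j + 3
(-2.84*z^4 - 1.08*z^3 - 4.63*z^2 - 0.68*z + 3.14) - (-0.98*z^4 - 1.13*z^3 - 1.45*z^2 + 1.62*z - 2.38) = -1.86*z^4 + 0.0499999999999998*z^3 - 3.18*z^2 - 2.3*z + 5.52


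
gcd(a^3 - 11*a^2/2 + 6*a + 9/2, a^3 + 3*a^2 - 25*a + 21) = a - 3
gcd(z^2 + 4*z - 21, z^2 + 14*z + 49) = z + 7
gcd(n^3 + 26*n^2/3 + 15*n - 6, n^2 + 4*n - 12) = n + 6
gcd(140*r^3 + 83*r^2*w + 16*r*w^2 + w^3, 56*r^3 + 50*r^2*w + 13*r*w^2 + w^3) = 28*r^2 + 11*r*w + w^2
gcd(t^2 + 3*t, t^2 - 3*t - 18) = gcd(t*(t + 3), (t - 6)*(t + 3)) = t + 3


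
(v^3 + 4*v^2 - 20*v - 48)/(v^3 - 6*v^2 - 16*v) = (v^2 + 2*v - 24)/(v*(v - 8))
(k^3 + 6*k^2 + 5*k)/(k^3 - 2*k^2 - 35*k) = (k + 1)/(k - 7)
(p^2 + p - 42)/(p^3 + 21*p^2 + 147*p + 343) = (p - 6)/(p^2 + 14*p + 49)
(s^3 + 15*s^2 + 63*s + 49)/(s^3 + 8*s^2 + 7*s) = (s + 7)/s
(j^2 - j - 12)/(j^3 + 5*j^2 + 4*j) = (j^2 - j - 12)/(j*(j^2 + 5*j + 4))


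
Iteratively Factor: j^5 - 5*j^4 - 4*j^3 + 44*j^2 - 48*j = (j + 3)*(j^4 - 8*j^3 + 20*j^2 - 16*j) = (j - 2)*(j + 3)*(j^3 - 6*j^2 + 8*j) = j*(j - 2)*(j + 3)*(j^2 - 6*j + 8) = j*(j - 2)^2*(j + 3)*(j - 4)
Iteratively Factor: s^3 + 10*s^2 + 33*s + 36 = (s + 4)*(s^2 + 6*s + 9) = (s + 3)*(s + 4)*(s + 3)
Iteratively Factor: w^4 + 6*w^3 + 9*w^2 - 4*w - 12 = (w + 2)*(w^3 + 4*w^2 + w - 6) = (w + 2)*(w + 3)*(w^2 + w - 2) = (w + 2)^2*(w + 3)*(w - 1)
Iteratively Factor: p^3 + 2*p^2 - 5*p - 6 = (p + 3)*(p^2 - p - 2) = (p - 2)*(p + 3)*(p + 1)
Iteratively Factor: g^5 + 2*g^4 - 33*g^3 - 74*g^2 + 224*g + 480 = (g + 2)*(g^4 - 33*g^2 - 8*g + 240) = (g + 2)*(g + 4)*(g^3 - 4*g^2 - 17*g + 60) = (g - 3)*(g + 2)*(g + 4)*(g^2 - g - 20) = (g - 5)*(g - 3)*(g + 2)*(g + 4)*(g + 4)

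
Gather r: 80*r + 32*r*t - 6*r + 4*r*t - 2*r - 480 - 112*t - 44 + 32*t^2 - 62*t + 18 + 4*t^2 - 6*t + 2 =r*(36*t + 72) + 36*t^2 - 180*t - 504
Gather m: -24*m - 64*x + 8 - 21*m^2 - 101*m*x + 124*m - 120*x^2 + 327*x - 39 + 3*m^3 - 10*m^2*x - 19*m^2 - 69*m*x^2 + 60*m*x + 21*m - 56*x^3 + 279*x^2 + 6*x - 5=3*m^3 + m^2*(-10*x - 40) + m*(-69*x^2 - 41*x + 121) - 56*x^3 + 159*x^2 + 269*x - 36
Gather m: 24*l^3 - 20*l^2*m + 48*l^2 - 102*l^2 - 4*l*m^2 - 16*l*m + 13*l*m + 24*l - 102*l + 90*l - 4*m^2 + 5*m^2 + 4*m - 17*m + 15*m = 24*l^3 - 54*l^2 + 12*l + m^2*(1 - 4*l) + m*(-20*l^2 - 3*l + 2)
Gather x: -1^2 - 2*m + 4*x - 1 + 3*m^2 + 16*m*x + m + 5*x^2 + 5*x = 3*m^2 - m + 5*x^2 + x*(16*m + 9) - 2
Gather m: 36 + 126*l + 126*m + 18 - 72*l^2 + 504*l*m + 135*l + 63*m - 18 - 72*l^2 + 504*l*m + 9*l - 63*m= -144*l^2 + 270*l + m*(1008*l + 126) + 36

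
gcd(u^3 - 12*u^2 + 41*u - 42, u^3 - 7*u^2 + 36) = u - 3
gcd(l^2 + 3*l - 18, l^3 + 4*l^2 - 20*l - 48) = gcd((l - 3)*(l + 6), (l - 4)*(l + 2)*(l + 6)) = l + 6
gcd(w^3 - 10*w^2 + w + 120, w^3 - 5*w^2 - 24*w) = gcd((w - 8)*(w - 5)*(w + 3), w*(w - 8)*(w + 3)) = w^2 - 5*w - 24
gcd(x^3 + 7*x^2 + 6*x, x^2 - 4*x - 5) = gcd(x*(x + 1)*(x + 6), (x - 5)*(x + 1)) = x + 1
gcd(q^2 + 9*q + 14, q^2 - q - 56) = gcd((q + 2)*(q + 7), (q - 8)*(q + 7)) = q + 7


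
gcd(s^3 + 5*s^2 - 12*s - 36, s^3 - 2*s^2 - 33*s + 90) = s^2 + 3*s - 18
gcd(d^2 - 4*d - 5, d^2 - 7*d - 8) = d + 1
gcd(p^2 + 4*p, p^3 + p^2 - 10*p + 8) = p + 4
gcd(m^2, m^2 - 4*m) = m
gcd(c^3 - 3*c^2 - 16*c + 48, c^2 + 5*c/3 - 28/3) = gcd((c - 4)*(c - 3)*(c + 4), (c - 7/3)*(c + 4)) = c + 4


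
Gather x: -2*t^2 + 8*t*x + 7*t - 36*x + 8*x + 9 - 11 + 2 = -2*t^2 + 7*t + x*(8*t - 28)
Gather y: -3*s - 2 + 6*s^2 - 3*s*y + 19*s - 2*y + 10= 6*s^2 + 16*s + y*(-3*s - 2) + 8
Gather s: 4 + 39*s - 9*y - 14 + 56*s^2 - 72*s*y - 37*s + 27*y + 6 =56*s^2 + s*(2 - 72*y) + 18*y - 4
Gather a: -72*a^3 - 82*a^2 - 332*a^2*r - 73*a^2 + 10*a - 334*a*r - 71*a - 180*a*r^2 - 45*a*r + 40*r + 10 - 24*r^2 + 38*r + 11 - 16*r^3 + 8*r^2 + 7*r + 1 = -72*a^3 + a^2*(-332*r - 155) + a*(-180*r^2 - 379*r - 61) - 16*r^3 - 16*r^2 + 85*r + 22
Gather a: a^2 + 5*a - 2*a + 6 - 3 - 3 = a^2 + 3*a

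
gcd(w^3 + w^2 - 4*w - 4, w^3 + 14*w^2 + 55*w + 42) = w + 1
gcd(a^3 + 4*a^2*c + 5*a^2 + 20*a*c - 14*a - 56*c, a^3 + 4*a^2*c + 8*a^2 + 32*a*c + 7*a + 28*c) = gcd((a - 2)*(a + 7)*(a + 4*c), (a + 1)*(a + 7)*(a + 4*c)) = a^2 + 4*a*c + 7*a + 28*c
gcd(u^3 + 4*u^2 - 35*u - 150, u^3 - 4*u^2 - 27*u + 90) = u^2 - u - 30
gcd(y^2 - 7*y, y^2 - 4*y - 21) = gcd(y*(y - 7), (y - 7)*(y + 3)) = y - 7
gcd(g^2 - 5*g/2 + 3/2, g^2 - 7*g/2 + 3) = g - 3/2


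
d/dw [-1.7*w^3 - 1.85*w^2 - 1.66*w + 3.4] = -5.1*w^2 - 3.7*w - 1.66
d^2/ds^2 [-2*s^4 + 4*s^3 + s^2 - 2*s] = -24*s^2 + 24*s + 2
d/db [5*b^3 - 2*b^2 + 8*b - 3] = 15*b^2 - 4*b + 8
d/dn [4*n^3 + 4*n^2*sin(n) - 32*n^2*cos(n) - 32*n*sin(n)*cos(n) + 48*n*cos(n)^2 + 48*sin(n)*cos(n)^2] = 32*n^2*sin(n) + 4*n^2*cos(n) + 12*n^2 + 8*n*sin(n) - 48*n*sin(2*n) - 64*n*cos(n) - 32*n*cos(2*n) - 16*sin(2*n) + 12*cos(n) + 24*cos(2*n) + 36*cos(3*n) + 24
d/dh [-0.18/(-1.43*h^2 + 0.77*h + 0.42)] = (0.1386 - 0.5148*h)/(-1.43*h^2 + 0.77*h + 0.42)^2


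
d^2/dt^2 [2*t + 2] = 0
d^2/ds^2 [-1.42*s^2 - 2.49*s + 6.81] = -2.84000000000000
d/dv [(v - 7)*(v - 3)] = 2*v - 10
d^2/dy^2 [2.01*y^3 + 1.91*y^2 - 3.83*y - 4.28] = 12.06*y + 3.82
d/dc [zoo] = 0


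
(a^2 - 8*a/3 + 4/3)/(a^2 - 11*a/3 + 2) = (a - 2)/(a - 3)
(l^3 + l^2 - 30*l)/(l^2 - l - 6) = l*(-l^2 - l + 30)/(-l^2 + l + 6)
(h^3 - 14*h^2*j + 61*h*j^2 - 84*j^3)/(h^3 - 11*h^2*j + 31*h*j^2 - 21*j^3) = (h - 4*j)/(h - j)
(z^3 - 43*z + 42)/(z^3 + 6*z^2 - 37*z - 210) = (z - 1)/(z + 5)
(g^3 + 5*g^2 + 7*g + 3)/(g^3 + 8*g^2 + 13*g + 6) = (g + 3)/(g + 6)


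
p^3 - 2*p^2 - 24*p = p*(p - 6)*(p + 4)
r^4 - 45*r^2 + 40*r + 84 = (r - 6)*(r - 2)*(r + 1)*(r + 7)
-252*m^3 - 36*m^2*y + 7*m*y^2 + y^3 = (-6*m + y)*(6*m + y)*(7*m + y)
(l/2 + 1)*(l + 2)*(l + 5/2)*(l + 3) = l^4/2 + 19*l^3/4 + 67*l^2/4 + 26*l + 15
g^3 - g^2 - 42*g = g*(g - 7)*(g + 6)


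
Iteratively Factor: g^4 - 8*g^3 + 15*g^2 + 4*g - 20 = (g - 2)*(g^3 - 6*g^2 + 3*g + 10) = (g - 2)*(g + 1)*(g^2 - 7*g + 10) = (g - 5)*(g - 2)*(g + 1)*(g - 2)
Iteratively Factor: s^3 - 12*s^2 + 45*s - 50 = (s - 2)*(s^2 - 10*s + 25) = (s - 5)*(s - 2)*(s - 5)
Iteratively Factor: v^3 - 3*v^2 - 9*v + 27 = (v + 3)*(v^2 - 6*v + 9) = (v - 3)*(v + 3)*(v - 3)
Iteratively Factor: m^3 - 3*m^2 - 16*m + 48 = (m + 4)*(m^2 - 7*m + 12) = (m - 4)*(m + 4)*(m - 3)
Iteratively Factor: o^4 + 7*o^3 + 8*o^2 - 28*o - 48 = (o - 2)*(o^3 + 9*o^2 + 26*o + 24) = (o - 2)*(o + 3)*(o^2 + 6*o + 8) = (o - 2)*(o + 3)*(o + 4)*(o + 2)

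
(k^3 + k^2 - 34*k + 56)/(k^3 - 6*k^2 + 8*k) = (k + 7)/k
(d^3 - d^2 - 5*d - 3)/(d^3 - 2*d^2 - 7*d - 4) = (d - 3)/(d - 4)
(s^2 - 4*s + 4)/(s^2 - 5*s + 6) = (s - 2)/(s - 3)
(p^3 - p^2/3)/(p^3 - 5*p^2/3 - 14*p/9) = 3*p*(1 - 3*p)/(-9*p^2 + 15*p + 14)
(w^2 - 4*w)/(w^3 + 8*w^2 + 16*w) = (w - 4)/(w^2 + 8*w + 16)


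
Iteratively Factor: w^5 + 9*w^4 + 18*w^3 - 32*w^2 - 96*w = (w + 4)*(w^4 + 5*w^3 - 2*w^2 - 24*w) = (w + 4)^2*(w^3 + w^2 - 6*w) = (w - 2)*(w + 4)^2*(w^2 + 3*w) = (w - 2)*(w + 3)*(w + 4)^2*(w)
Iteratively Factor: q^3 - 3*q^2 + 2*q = (q - 2)*(q^2 - q) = (q - 2)*(q - 1)*(q)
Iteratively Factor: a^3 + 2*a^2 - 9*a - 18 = (a - 3)*(a^2 + 5*a + 6) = (a - 3)*(a + 2)*(a + 3)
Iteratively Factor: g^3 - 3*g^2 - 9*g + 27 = (g - 3)*(g^2 - 9) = (g - 3)^2*(g + 3)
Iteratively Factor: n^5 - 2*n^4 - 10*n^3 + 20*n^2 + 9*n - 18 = (n - 3)*(n^4 + n^3 - 7*n^2 - n + 6) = (n - 3)*(n + 3)*(n^3 - 2*n^2 - n + 2) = (n - 3)*(n - 2)*(n + 3)*(n^2 - 1) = (n - 3)*(n - 2)*(n + 1)*(n + 3)*(n - 1)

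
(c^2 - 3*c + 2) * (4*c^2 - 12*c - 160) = 4*c^4 - 24*c^3 - 116*c^2 + 456*c - 320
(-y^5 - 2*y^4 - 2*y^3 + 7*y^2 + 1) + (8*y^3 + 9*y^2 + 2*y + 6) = -y^5 - 2*y^4 + 6*y^3 + 16*y^2 + 2*y + 7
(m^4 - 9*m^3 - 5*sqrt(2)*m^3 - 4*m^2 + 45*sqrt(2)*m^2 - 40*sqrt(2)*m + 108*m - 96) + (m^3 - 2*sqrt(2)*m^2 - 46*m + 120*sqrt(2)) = m^4 - 8*m^3 - 5*sqrt(2)*m^3 - 4*m^2 + 43*sqrt(2)*m^2 - 40*sqrt(2)*m + 62*m - 96 + 120*sqrt(2)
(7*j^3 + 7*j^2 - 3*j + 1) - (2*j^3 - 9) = 5*j^3 + 7*j^2 - 3*j + 10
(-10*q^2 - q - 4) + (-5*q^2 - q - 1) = -15*q^2 - 2*q - 5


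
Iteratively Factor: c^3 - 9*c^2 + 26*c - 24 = (c - 4)*(c^2 - 5*c + 6) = (c - 4)*(c - 2)*(c - 3)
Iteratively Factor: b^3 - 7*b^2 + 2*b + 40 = (b - 4)*(b^2 - 3*b - 10) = (b - 4)*(b + 2)*(b - 5)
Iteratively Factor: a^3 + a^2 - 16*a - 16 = (a + 4)*(a^2 - 3*a - 4) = (a + 1)*(a + 4)*(a - 4)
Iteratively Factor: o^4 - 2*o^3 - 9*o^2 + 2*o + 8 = (o + 1)*(o^3 - 3*o^2 - 6*o + 8) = (o - 4)*(o + 1)*(o^2 + o - 2) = (o - 4)*(o + 1)*(o + 2)*(o - 1)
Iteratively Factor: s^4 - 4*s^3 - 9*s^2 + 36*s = (s + 3)*(s^3 - 7*s^2 + 12*s) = (s - 3)*(s + 3)*(s^2 - 4*s) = s*(s - 3)*(s + 3)*(s - 4)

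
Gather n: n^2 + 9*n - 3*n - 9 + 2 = n^2 + 6*n - 7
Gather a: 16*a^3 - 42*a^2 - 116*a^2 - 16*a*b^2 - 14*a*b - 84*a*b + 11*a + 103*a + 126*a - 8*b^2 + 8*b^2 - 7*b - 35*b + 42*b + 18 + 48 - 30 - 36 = 16*a^3 - 158*a^2 + a*(-16*b^2 - 98*b + 240)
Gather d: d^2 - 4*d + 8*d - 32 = d^2 + 4*d - 32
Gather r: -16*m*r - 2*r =r*(-16*m - 2)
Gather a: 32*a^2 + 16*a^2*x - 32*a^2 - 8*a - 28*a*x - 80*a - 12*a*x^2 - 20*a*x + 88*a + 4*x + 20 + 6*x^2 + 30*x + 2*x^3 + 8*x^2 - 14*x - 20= 16*a^2*x + a*(-12*x^2 - 48*x) + 2*x^3 + 14*x^2 + 20*x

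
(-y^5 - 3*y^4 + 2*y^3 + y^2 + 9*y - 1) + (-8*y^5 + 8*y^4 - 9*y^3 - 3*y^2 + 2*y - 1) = -9*y^5 + 5*y^4 - 7*y^3 - 2*y^2 + 11*y - 2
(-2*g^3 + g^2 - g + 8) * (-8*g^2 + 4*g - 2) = 16*g^5 - 16*g^4 + 16*g^3 - 70*g^2 + 34*g - 16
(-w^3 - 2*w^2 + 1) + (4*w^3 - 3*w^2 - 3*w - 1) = 3*w^3 - 5*w^2 - 3*w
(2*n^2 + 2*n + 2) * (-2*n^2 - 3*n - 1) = -4*n^4 - 10*n^3 - 12*n^2 - 8*n - 2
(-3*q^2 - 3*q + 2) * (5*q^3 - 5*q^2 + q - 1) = -15*q^5 + 22*q^3 - 10*q^2 + 5*q - 2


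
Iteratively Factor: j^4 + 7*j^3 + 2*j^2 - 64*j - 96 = (j - 3)*(j^3 + 10*j^2 + 32*j + 32) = (j - 3)*(j + 2)*(j^2 + 8*j + 16) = (j - 3)*(j + 2)*(j + 4)*(j + 4)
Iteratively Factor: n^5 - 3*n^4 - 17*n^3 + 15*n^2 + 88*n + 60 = (n + 1)*(n^4 - 4*n^3 - 13*n^2 + 28*n + 60) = (n - 3)*(n + 1)*(n^3 - n^2 - 16*n - 20) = (n - 3)*(n + 1)*(n + 2)*(n^2 - 3*n - 10) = (n - 3)*(n + 1)*(n + 2)^2*(n - 5)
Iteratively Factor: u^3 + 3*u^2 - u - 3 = (u - 1)*(u^2 + 4*u + 3) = (u - 1)*(u + 1)*(u + 3)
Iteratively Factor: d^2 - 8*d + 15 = (d - 5)*(d - 3)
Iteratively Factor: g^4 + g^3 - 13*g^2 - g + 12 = (g - 1)*(g^3 + 2*g^2 - 11*g - 12) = (g - 1)*(g + 1)*(g^2 + g - 12) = (g - 3)*(g - 1)*(g + 1)*(g + 4)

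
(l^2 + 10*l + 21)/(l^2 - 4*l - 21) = (l + 7)/(l - 7)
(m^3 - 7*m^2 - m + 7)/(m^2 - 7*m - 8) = (m^2 - 8*m + 7)/(m - 8)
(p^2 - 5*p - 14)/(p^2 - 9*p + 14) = (p + 2)/(p - 2)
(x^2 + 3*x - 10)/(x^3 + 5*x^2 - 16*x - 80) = (x - 2)/(x^2 - 16)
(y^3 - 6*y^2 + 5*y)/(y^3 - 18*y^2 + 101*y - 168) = y*(y^2 - 6*y + 5)/(y^3 - 18*y^2 + 101*y - 168)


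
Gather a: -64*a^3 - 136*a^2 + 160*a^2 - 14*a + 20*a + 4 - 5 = -64*a^3 + 24*a^2 + 6*a - 1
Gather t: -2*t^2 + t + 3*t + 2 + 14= -2*t^2 + 4*t + 16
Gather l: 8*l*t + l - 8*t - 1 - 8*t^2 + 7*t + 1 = l*(8*t + 1) - 8*t^2 - t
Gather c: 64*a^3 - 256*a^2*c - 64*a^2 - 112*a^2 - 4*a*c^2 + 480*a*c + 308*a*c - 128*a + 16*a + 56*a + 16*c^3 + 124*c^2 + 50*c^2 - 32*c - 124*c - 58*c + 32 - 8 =64*a^3 - 176*a^2 - 56*a + 16*c^3 + c^2*(174 - 4*a) + c*(-256*a^2 + 788*a - 214) + 24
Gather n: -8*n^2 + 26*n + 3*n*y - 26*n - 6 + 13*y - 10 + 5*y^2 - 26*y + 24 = -8*n^2 + 3*n*y + 5*y^2 - 13*y + 8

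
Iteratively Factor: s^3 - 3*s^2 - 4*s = (s - 4)*(s^2 + s) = (s - 4)*(s + 1)*(s)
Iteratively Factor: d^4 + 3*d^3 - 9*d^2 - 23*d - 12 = (d - 3)*(d^3 + 6*d^2 + 9*d + 4) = (d - 3)*(d + 1)*(d^2 + 5*d + 4) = (d - 3)*(d + 1)^2*(d + 4)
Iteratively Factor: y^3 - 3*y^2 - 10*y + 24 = (y - 2)*(y^2 - y - 12) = (y - 2)*(y + 3)*(y - 4)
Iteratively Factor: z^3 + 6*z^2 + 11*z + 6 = (z + 2)*(z^2 + 4*z + 3) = (z + 2)*(z + 3)*(z + 1)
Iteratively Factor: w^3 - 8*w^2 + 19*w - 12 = (w - 1)*(w^2 - 7*w + 12) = (w - 4)*(w - 1)*(w - 3)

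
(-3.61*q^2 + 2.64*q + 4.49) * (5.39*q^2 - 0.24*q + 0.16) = -19.4579*q^4 + 15.096*q^3 + 22.9899*q^2 - 0.6552*q + 0.7184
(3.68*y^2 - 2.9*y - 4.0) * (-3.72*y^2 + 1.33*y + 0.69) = -13.6896*y^4 + 15.6824*y^3 + 13.5622*y^2 - 7.321*y - 2.76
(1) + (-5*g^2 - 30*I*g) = -5*g^2 - 30*I*g + 1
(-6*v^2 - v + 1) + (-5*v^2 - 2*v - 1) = -11*v^2 - 3*v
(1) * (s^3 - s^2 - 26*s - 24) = s^3 - s^2 - 26*s - 24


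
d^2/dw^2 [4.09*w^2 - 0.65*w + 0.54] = 8.18000000000000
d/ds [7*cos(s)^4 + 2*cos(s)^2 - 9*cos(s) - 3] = (-28*cos(s)^3 - 4*cos(s) + 9)*sin(s)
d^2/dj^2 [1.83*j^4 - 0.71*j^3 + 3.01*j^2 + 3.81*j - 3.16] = 21.96*j^2 - 4.26*j + 6.02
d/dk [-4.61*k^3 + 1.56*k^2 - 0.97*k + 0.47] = -13.83*k^2 + 3.12*k - 0.97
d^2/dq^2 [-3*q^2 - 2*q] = -6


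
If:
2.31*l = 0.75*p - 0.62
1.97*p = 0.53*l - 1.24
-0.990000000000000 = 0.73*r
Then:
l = -0.52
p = -0.77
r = -1.36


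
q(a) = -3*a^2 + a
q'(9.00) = -53.00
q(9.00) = -234.00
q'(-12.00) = 73.00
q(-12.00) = -444.00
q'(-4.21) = 26.26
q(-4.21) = -57.38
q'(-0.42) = 3.52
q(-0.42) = -0.95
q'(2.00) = -11.00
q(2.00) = -10.00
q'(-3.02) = 19.12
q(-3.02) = -30.38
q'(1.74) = -9.44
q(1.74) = -7.34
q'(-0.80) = 5.80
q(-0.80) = -2.72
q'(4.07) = -23.42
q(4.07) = -45.62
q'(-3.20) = 20.20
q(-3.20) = -33.92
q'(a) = 1 - 6*a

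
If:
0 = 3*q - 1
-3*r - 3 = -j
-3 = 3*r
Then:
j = 0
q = 1/3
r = -1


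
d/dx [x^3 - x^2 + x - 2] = 3*x^2 - 2*x + 1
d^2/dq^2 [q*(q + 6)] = 2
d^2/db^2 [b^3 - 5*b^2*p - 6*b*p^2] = 6*b - 10*p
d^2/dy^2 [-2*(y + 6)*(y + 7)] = -4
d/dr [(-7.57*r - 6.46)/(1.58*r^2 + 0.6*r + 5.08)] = (11.9606*r^2 + 20.4136*r - 34.5796)/(2.4964*r^4 + 1.896*r^3 + 16.4128*r^2 + 6.096*r + 25.8064)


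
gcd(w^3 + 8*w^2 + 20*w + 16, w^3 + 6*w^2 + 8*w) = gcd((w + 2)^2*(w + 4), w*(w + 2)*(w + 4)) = w^2 + 6*w + 8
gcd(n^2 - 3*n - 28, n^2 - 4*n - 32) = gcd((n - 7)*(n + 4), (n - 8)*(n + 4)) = n + 4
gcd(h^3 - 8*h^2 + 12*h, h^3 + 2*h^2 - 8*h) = h^2 - 2*h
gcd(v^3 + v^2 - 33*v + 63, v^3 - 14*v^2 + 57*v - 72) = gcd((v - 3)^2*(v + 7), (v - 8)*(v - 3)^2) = v^2 - 6*v + 9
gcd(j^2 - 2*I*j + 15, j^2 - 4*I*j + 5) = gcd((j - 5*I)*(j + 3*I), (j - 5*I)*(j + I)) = j - 5*I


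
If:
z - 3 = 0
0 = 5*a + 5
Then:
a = -1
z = 3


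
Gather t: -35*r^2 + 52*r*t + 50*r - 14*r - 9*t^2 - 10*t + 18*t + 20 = -35*r^2 + 36*r - 9*t^2 + t*(52*r + 8) + 20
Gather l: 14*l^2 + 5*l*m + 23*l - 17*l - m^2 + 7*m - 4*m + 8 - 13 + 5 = 14*l^2 + l*(5*m + 6) - m^2 + 3*m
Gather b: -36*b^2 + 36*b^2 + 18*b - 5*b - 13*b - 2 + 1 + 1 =0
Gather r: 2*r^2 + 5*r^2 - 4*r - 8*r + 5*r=7*r^2 - 7*r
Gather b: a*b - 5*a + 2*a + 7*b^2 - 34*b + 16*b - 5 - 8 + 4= -3*a + 7*b^2 + b*(a - 18) - 9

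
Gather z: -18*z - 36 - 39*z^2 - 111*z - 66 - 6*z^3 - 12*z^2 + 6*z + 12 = -6*z^3 - 51*z^2 - 123*z - 90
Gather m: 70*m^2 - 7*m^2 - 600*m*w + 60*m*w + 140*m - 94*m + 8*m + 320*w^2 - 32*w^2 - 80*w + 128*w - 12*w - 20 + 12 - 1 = 63*m^2 + m*(54 - 540*w) + 288*w^2 + 36*w - 9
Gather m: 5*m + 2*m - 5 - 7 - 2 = 7*m - 14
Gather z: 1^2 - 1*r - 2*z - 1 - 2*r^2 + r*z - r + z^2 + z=-2*r^2 - 2*r + z^2 + z*(r - 1)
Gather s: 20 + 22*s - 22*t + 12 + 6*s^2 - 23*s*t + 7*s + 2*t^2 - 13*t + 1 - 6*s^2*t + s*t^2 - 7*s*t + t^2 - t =s^2*(6 - 6*t) + s*(t^2 - 30*t + 29) + 3*t^2 - 36*t + 33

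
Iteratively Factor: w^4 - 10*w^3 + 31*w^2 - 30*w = (w)*(w^3 - 10*w^2 + 31*w - 30) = w*(w - 5)*(w^2 - 5*w + 6) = w*(w - 5)*(w - 3)*(w - 2)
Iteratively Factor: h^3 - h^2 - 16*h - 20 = (h + 2)*(h^2 - 3*h - 10) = (h + 2)^2*(h - 5)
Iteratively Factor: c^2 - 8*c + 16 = (c - 4)*(c - 4)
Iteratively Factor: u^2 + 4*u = (u)*(u + 4)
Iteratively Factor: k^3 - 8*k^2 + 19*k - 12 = (k - 3)*(k^2 - 5*k + 4) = (k - 3)*(k - 1)*(k - 4)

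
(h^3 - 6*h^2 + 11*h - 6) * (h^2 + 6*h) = h^5 - 25*h^3 + 60*h^2 - 36*h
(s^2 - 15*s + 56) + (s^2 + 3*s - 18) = 2*s^2 - 12*s + 38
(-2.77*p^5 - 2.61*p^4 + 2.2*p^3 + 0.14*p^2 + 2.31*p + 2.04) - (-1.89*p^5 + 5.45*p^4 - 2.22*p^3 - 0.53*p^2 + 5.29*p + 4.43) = -0.88*p^5 - 8.06*p^4 + 4.42*p^3 + 0.67*p^2 - 2.98*p - 2.39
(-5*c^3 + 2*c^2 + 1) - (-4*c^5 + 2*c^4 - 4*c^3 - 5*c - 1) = 4*c^5 - 2*c^4 - c^3 + 2*c^2 + 5*c + 2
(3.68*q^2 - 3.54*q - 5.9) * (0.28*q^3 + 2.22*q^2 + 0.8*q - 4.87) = 1.0304*q^5 + 7.1784*q^4 - 6.5668*q^3 - 33.8516*q^2 + 12.5198*q + 28.733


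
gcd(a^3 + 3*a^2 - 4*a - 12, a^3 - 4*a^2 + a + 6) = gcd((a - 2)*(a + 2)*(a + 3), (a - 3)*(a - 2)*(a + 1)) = a - 2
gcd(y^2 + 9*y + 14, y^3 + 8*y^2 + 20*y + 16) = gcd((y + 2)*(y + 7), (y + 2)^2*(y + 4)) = y + 2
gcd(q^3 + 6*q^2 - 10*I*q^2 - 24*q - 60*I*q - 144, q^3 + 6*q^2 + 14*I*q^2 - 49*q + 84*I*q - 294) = q + 6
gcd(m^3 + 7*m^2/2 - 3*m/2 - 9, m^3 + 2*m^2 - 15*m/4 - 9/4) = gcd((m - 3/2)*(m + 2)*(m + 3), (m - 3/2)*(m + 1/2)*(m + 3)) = m^2 + 3*m/2 - 9/2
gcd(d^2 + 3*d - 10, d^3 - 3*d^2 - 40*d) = d + 5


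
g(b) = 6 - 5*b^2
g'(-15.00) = 150.00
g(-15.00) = -1119.00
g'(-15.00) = 150.00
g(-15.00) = -1119.00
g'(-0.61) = 6.10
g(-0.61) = 4.14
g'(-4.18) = 41.80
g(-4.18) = -81.36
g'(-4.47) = 44.70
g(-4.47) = -93.90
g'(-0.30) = 3.00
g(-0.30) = 5.55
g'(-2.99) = 29.90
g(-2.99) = -38.70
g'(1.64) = -16.40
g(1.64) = -7.45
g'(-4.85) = 48.50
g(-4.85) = -111.61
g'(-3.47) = 34.70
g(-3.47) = -54.20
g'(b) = -10*b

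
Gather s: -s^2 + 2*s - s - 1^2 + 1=-s^2 + s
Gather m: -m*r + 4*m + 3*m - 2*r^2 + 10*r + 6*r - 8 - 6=m*(7 - r) - 2*r^2 + 16*r - 14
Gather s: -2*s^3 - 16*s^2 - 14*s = -2*s^3 - 16*s^2 - 14*s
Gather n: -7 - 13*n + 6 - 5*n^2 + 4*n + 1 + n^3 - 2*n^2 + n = n^3 - 7*n^2 - 8*n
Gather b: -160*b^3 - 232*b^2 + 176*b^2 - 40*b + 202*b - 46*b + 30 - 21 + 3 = -160*b^3 - 56*b^2 + 116*b + 12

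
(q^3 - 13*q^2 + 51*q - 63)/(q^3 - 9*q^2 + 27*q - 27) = (q - 7)/(q - 3)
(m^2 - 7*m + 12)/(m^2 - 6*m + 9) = (m - 4)/(m - 3)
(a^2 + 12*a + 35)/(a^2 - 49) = (a + 5)/(a - 7)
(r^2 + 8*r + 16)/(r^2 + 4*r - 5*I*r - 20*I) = (r + 4)/(r - 5*I)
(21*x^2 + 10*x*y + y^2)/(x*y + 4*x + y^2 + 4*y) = (21*x^2 + 10*x*y + y^2)/(x*y + 4*x + y^2 + 4*y)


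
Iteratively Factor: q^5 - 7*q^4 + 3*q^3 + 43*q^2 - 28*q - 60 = (q - 5)*(q^4 - 2*q^3 - 7*q^2 + 8*q + 12) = (q - 5)*(q - 2)*(q^3 - 7*q - 6) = (q - 5)*(q - 2)*(q + 1)*(q^2 - q - 6) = (q - 5)*(q - 3)*(q - 2)*(q + 1)*(q + 2)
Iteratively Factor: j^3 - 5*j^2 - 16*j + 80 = (j + 4)*(j^2 - 9*j + 20) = (j - 4)*(j + 4)*(j - 5)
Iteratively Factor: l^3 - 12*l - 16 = (l + 2)*(l^2 - 2*l - 8) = (l - 4)*(l + 2)*(l + 2)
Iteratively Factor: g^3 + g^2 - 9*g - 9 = (g + 1)*(g^2 - 9) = (g + 1)*(g + 3)*(g - 3)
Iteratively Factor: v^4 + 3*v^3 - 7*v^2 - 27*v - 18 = (v - 3)*(v^3 + 6*v^2 + 11*v + 6) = (v - 3)*(v + 3)*(v^2 + 3*v + 2) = (v - 3)*(v + 1)*(v + 3)*(v + 2)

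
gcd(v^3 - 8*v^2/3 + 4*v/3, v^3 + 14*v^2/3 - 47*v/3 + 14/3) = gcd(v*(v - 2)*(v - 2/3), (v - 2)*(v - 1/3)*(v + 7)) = v - 2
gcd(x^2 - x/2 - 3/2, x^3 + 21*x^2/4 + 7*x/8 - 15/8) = 1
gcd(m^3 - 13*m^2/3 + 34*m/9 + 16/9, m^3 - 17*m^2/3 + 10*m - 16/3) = m^2 - 14*m/3 + 16/3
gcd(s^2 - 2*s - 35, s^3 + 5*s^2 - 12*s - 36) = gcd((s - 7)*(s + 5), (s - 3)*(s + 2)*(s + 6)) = 1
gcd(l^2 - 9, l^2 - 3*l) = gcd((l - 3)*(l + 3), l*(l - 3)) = l - 3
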